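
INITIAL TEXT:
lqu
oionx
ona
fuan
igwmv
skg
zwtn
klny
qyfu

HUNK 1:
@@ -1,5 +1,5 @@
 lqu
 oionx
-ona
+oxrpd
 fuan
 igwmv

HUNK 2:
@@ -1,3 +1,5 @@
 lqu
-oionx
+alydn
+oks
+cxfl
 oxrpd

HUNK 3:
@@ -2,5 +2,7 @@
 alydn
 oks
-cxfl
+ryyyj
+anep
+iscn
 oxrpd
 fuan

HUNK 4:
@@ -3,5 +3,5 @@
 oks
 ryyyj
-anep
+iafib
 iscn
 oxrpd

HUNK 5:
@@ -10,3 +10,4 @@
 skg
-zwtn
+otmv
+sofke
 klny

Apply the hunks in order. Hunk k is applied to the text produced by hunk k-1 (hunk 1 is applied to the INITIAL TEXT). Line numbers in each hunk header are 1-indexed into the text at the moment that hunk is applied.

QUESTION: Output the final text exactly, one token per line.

Answer: lqu
alydn
oks
ryyyj
iafib
iscn
oxrpd
fuan
igwmv
skg
otmv
sofke
klny
qyfu

Derivation:
Hunk 1: at line 1 remove [ona] add [oxrpd] -> 9 lines: lqu oionx oxrpd fuan igwmv skg zwtn klny qyfu
Hunk 2: at line 1 remove [oionx] add [alydn,oks,cxfl] -> 11 lines: lqu alydn oks cxfl oxrpd fuan igwmv skg zwtn klny qyfu
Hunk 3: at line 2 remove [cxfl] add [ryyyj,anep,iscn] -> 13 lines: lqu alydn oks ryyyj anep iscn oxrpd fuan igwmv skg zwtn klny qyfu
Hunk 4: at line 3 remove [anep] add [iafib] -> 13 lines: lqu alydn oks ryyyj iafib iscn oxrpd fuan igwmv skg zwtn klny qyfu
Hunk 5: at line 10 remove [zwtn] add [otmv,sofke] -> 14 lines: lqu alydn oks ryyyj iafib iscn oxrpd fuan igwmv skg otmv sofke klny qyfu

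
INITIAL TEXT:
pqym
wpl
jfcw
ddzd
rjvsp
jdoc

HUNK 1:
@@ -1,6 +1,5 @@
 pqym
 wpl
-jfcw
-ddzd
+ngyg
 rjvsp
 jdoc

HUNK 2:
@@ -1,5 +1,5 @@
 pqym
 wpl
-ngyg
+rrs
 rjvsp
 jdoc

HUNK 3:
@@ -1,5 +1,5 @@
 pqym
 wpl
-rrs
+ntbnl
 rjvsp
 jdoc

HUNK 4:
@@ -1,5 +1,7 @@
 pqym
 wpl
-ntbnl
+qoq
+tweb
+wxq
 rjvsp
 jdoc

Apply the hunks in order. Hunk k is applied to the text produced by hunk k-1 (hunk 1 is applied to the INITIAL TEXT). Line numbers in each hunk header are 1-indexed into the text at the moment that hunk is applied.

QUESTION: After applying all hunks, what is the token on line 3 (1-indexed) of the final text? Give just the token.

Hunk 1: at line 1 remove [jfcw,ddzd] add [ngyg] -> 5 lines: pqym wpl ngyg rjvsp jdoc
Hunk 2: at line 1 remove [ngyg] add [rrs] -> 5 lines: pqym wpl rrs rjvsp jdoc
Hunk 3: at line 1 remove [rrs] add [ntbnl] -> 5 lines: pqym wpl ntbnl rjvsp jdoc
Hunk 4: at line 1 remove [ntbnl] add [qoq,tweb,wxq] -> 7 lines: pqym wpl qoq tweb wxq rjvsp jdoc
Final line 3: qoq

Answer: qoq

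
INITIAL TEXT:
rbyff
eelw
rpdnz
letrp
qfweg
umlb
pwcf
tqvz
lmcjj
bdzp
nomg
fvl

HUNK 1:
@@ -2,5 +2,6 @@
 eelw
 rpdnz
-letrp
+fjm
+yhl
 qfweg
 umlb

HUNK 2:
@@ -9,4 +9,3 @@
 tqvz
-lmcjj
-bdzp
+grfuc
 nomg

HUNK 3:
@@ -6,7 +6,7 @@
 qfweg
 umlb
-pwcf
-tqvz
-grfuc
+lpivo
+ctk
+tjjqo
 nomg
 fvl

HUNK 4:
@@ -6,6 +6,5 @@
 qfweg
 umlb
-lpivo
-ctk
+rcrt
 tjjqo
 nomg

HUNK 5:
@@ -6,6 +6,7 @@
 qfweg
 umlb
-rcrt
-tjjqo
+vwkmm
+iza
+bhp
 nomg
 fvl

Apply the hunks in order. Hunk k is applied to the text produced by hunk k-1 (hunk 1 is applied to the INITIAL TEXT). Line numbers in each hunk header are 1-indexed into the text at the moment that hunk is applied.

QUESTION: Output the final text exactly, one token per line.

Hunk 1: at line 2 remove [letrp] add [fjm,yhl] -> 13 lines: rbyff eelw rpdnz fjm yhl qfweg umlb pwcf tqvz lmcjj bdzp nomg fvl
Hunk 2: at line 9 remove [lmcjj,bdzp] add [grfuc] -> 12 lines: rbyff eelw rpdnz fjm yhl qfweg umlb pwcf tqvz grfuc nomg fvl
Hunk 3: at line 6 remove [pwcf,tqvz,grfuc] add [lpivo,ctk,tjjqo] -> 12 lines: rbyff eelw rpdnz fjm yhl qfweg umlb lpivo ctk tjjqo nomg fvl
Hunk 4: at line 6 remove [lpivo,ctk] add [rcrt] -> 11 lines: rbyff eelw rpdnz fjm yhl qfweg umlb rcrt tjjqo nomg fvl
Hunk 5: at line 6 remove [rcrt,tjjqo] add [vwkmm,iza,bhp] -> 12 lines: rbyff eelw rpdnz fjm yhl qfweg umlb vwkmm iza bhp nomg fvl

Answer: rbyff
eelw
rpdnz
fjm
yhl
qfweg
umlb
vwkmm
iza
bhp
nomg
fvl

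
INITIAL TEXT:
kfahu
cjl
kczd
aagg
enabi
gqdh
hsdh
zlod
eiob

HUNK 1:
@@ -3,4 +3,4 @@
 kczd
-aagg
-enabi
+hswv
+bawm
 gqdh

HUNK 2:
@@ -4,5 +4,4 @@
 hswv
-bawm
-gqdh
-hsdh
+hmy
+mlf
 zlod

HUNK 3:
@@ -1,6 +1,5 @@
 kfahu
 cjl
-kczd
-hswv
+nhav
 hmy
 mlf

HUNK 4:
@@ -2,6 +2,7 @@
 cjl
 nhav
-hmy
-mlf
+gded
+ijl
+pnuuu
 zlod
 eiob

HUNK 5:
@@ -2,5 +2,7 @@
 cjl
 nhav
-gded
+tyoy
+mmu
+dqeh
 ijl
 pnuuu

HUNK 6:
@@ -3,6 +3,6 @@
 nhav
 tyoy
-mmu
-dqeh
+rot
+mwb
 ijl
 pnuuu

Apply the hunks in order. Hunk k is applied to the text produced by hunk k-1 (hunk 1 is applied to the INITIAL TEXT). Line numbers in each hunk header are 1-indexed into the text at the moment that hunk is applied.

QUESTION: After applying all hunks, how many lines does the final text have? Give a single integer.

Hunk 1: at line 3 remove [aagg,enabi] add [hswv,bawm] -> 9 lines: kfahu cjl kczd hswv bawm gqdh hsdh zlod eiob
Hunk 2: at line 4 remove [bawm,gqdh,hsdh] add [hmy,mlf] -> 8 lines: kfahu cjl kczd hswv hmy mlf zlod eiob
Hunk 3: at line 1 remove [kczd,hswv] add [nhav] -> 7 lines: kfahu cjl nhav hmy mlf zlod eiob
Hunk 4: at line 2 remove [hmy,mlf] add [gded,ijl,pnuuu] -> 8 lines: kfahu cjl nhav gded ijl pnuuu zlod eiob
Hunk 5: at line 2 remove [gded] add [tyoy,mmu,dqeh] -> 10 lines: kfahu cjl nhav tyoy mmu dqeh ijl pnuuu zlod eiob
Hunk 6: at line 3 remove [mmu,dqeh] add [rot,mwb] -> 10 lines: kfahu cjl nhav tyoy rot mwb ijl pnuuu zlod eiob
Final line count: 10

Answer: 10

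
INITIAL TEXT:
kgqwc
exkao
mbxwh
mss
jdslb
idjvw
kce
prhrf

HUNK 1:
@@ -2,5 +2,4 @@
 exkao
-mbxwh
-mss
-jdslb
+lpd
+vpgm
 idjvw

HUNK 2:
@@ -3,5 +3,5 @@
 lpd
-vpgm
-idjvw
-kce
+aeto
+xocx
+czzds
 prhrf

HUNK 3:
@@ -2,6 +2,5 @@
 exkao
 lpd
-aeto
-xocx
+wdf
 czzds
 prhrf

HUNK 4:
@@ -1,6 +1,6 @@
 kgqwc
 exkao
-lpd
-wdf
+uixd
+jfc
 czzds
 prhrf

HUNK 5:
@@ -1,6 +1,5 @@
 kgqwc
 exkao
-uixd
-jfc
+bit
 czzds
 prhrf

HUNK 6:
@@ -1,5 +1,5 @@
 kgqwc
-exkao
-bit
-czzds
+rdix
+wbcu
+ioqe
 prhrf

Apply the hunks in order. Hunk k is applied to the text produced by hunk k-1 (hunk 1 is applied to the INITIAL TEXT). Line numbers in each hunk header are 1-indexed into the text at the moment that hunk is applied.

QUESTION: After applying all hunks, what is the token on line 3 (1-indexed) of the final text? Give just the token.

Hunk 1: at line 2 remove [mbxwh,mss,jdslb] add [lpd,vpgm] -> 7 lines: kgqwc exkao lpd vpgm idjvw kce prhrf
Hunk 2: at line 3 remove [vpgm,idjvw,kce] add [aeto,xocx,czzds] -> 7 lines: kgqwc exkao lpd aeto xocx czzds prhrf
Hunk 3: at line 2 remove [aeto,xocx] add [wdf] -> 6 lines: kgqwc exkao lpd wdf czzds prhrf
Hunk 4: at line 1 remove [lpd,wdf] add [uixd,jfc] -> 6 lines: kgqwc exkao uixd jfc czzds prhrf
Hunk 5: at line 1 remove [uixd,jfc] add [bit] -> 5 lines: kgqwc exkao bit czzds prhrf
Hunk 6: at line 1 remove [exkao,bit,czzds] add [rdix,wbcu,ioqe] -> 5 lines: kgqwc rdix wbcu ioqe prhrf
Final line 3: wbcu

Answer: wbcu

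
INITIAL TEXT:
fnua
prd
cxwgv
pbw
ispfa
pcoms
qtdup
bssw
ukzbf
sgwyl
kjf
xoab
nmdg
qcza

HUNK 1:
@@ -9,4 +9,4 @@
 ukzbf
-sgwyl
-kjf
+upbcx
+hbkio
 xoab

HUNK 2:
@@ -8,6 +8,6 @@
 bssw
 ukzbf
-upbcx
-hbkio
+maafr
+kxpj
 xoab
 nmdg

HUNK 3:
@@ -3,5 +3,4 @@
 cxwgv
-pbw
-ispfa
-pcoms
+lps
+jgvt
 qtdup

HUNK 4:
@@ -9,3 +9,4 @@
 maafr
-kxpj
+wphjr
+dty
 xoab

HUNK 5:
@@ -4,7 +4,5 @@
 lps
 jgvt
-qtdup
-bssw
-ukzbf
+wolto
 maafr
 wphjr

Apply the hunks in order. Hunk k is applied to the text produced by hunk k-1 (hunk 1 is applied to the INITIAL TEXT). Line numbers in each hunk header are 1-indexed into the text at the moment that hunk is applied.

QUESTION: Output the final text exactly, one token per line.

Hunk 1: at line 9 remove [sgwyl,kjf] add [upbcx,hbkio] -> 14 lines: fnua prd cxwgv pbw ispfa pcoms qtdup bssw ukzbf upbcx hbkio xoab nmdg qcza
Hunk 2: at line 8 remove [upbcx,hbkio] add [maafr,kxpj] -> 14 lines: fnua prd cxwgv pbw ispfa pcoms qtdup bssw ukzbf maafr kxpj xoab nmdg qcza
Hunk 3: at line 3 remove [pbw,ispfa,pcoms] add [lps,jgvt] -> 13 lines: fnua prd cxwgv lps jgvt qtdup bssw ukzbf maafr kxpj xoab nmdg qcza
Hunk 4: at line 9 remove [kxpj] add [wphjr,dty] -> 14 lines: fnua prd cxwgv lps jgvt qtdup bssw ukzbf maafr wphjr dty xoab nmdg qcza
Hunk 5: at line 4 remove [qtdup,bssw,ukzbf] add [wolto] -> 12 lines: fnua prd cxwgv lps jgvt wolto maafr wphjr dty xoab nmdg qcza

Answer: fnua
prd
cxwgv
lps
jgvt
wolto
maafr
wphjr
dty
xoab
nmdg
qcza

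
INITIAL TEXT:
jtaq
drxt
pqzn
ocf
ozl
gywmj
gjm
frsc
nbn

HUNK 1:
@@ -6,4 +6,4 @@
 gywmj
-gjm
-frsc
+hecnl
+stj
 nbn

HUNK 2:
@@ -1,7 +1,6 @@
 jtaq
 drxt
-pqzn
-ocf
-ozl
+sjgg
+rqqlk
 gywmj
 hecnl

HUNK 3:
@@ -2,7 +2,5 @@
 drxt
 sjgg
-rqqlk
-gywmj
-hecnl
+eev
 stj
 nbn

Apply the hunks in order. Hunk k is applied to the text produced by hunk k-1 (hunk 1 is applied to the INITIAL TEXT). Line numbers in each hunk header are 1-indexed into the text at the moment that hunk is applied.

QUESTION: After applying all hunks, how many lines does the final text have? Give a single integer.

Answer: 6

Derivation:
Hunk 1: at line 6 remove [gjm,frsc] add [hecnl,stj] -> 9 lines: jtaq drxt pqzn ocf ozl gywmj hecnl stj nbn
Hunk 2: at line 1 remove [pqzn,ocf,ozl] add [sjgg,rqqlk] -> 8 lines: jtaq drxt sjgg rqqlk gywmj hecnl stj nbn
Hunk 3: at line 2 remove [rqqlk,gywmj,hecnl] add [eev] -> 6 lines: jtaq drxt sjgg eev stj nbn
Final line count: 6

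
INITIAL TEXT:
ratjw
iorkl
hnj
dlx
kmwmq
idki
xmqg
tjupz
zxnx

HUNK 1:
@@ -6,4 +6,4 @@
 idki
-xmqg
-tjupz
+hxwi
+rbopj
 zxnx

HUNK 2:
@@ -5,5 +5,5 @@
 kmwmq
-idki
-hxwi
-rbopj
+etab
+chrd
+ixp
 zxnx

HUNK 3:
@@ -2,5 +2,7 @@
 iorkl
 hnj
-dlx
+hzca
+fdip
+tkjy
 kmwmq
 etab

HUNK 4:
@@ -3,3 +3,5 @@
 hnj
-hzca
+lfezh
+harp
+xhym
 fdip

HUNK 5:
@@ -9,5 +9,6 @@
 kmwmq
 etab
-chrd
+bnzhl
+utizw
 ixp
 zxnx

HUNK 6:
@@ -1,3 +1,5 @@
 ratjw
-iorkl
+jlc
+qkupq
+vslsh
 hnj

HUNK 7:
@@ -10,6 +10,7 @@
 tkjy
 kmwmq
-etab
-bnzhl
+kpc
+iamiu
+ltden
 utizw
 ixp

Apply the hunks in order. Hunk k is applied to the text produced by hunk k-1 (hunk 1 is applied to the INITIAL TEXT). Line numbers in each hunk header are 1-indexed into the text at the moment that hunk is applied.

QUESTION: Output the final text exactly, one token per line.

Hunk 1: at line 6 remove [xmqg,tjupz] add [hxwi,rbopj] -> 9 lines: ratjw iorkl hnj dlx kmwmq idki hxwi rbopj zxnx
Hunk 2: at line 5 remove [idki,hxwi,rbopj] add [etab,chrd,ixp] -> 9 lines: ratjw iorkl hnj dlx kmwmq etab chrd ixp zxnx
Hunk 3: at line 2 remove [dlx] add [hzca,fdip,tkjy] -> 11 lines: ratjw iorkl hnj hzca fdip tkjy kmwmq etab chrd ixp zxnx
Hunk 4: at line 3 remove [hzca] add [lfezh,harp,xhym] -> 13 lines: ratjw iorkl hnj lfezh harp xhym fdip tkjy kmwmq etab chrd ixp zxnx
Hunk 5: at line 9 remove [chrd] add [bnzhl,utizw] -> 14 lines: ratjw iorkl hnj lfezh harp xhym fdip tkjy kmwmq etab bnzhl utizw ixp zxnx
Hunk 6: at line 1 remove [iorkl] add [jlc,qkupq,vslsh] -> 16 lines: ratjw jlc qkupq vslsh hnj lfezh harp xhym fdip tkjy kmwmq etab bnzhl utizw ixp zxnx
Hunk 7: at line 10 remove [etab,bnzhl] add [kpc,iamiu,ltden] -> 17 lines: ratjw jlc qkupq vslsh hnj lfezh harp xhym fdip tkjy kmwmq kpc iamiu ltden utizw ixp zxnx

Answer: ratjw
jlc
qkupq
vslsh
hnj
lfezh
harp
xhym
fdip
tkjy
kmwmq
kpc
iamiu
ltden
utizw
ixp
zxnx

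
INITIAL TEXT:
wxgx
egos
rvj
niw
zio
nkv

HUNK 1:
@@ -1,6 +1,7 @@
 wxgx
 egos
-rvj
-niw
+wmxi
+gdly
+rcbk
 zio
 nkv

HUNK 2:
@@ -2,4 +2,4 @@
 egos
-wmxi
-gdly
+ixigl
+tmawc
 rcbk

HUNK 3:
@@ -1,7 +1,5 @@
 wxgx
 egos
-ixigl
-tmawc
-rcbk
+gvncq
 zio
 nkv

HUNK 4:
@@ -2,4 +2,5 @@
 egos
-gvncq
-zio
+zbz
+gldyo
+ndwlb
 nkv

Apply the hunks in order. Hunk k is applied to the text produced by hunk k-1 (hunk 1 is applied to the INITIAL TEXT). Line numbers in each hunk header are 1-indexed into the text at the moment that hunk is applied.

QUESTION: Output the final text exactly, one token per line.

Hunk 1: at line 1 remove [rvj,niw] add [wmxi,gdly,rcbk] -> 7 lines: wxgx egos wmxi gdly rcbk zio nkv
Hunk 2: at line 2 remove [wmxi,gdly] add [ixigl,tmawc] -> 7 lines: wxgx egos ixigl tmawc rcbk zio nkv
Hunk 3: at line 1 remove [ixigl,tmawc,rcbk] add [gvncq] -> 5 lines: wxgx egos gvncq zio nkv
Hunk 4: at line 2 remove [gvncq,zio] add [zbz,gldyo,ndwlb] -> 6 lines: wxgx egos zbz gldyo ndwlb nkv

Answer: wxgx
egos
zbz
gldyo
ndwlb
nkv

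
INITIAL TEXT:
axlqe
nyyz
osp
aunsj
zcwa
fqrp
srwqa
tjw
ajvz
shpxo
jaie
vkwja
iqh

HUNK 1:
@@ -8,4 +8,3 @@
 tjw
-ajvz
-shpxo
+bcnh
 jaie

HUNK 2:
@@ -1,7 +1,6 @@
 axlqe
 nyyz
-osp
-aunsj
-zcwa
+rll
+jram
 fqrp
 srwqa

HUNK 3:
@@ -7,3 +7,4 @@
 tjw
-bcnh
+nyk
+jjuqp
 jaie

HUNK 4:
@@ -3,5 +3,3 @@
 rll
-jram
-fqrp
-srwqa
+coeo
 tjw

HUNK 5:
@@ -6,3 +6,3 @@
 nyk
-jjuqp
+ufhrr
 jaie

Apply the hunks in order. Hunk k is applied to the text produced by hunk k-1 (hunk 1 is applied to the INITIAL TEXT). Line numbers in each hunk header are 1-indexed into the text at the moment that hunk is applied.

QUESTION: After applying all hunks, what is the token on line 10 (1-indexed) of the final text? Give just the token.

Hunk 1: at line 8 remove [ajvz,shpxo] add [bcnh] -> 12 lines: axlqe nyyz osp aunsj zcwa fqrp srwqa tjw bcnh jaie vkwja iqh
Hunk 2: at line 1 remove [osp,aunsj,zcwa] add [rll,jram] -> 11 lines: axlqe nyyz rll jram fqrp srwqa tjw bcnh jaie vkwja iqh
Hunk 3: at line 7 remove [bcnh] add [nyk,jjuqp] -> 12 lines: axlqe nyyz rll jram fqrp srwqa tjw nyk jjuqp jaie vkwja iqh
Hunk 4: at line 3 remove [jram,fqrp,srwqa] add [coeo] -> 10 lines: axlqe nyyz rll coeo tjw nyk jjuqp jaie vkwja iqh
Hunk 5: at line 6 remove [jjuqp] add [ufhrr] -> 10 lines: axlqe nyyz rll coeo tjw nyk ufhrr jaie vkwja iqh
Final line 10: iqh

Answer: iqh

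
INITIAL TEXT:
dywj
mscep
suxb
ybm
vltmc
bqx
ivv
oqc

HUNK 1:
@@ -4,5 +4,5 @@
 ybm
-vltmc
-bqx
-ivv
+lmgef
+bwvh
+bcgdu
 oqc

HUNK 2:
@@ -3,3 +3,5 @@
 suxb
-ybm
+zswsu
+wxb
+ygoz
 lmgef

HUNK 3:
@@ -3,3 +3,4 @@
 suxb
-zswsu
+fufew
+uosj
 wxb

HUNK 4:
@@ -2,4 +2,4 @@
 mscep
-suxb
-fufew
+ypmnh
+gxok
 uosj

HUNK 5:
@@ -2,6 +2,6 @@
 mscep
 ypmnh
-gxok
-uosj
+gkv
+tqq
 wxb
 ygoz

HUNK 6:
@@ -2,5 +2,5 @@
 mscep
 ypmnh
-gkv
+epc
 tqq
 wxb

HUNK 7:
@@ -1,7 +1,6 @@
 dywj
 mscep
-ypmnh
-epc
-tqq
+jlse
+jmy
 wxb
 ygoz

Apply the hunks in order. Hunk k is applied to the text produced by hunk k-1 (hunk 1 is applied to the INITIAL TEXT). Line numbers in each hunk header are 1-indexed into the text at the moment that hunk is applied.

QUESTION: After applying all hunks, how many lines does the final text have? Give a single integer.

Hunk 1: at line 4 remove [vltmc,bqx,ivv] add [lmgef,bwvh,bcgdu] -> 8 lines: dywj mscep suxb ybm lmgef bwvh bcgdu oqc
Hunk 2: at line 3 remove [ybm] add [zswsu,wxb,ygoz] -> 10 lines: dywj mscep suxb zswsu wxb ygoz lmgef bwvh bcgdu oqc
Hunk 3: at line 3 remove [zswsu] add [fufew,uosj] -> 11 lines: dywj mscep suxb fufew uosj wxb ygoz lmgef bwvh bcgdu oqc
Hunk 4: at line 2 remove [suxb,fufew] add [ypmnh,gxok] -> 11 lines: dywj mscep ypmnh gxok uosj wxb ygoz lmgef bwvh bcgdu oqc
Hunk 5: at line 2 remove [gxok,uosj] add [gkv,tqq] -> 11 lines: dywj mscep ypmnh gkv tqq wxb ygoz lmgef bwvh bcgdu oqc
Hunk 6: at line 2 remove [gkv] add [epc] -> 11 lines: dywj mscep ypmnh epc tqq wxb ygoz lmgef bwvh bcgdu oqc
Hunk 7: at line 1 remove [ypmnh,epc,tqq] add [jlse,jmy] -> 10 lines: dywj mscep jlse jmy wxb ygoz lmgef bwvh bcgdu oqc
Final line count: 10

Answer: 10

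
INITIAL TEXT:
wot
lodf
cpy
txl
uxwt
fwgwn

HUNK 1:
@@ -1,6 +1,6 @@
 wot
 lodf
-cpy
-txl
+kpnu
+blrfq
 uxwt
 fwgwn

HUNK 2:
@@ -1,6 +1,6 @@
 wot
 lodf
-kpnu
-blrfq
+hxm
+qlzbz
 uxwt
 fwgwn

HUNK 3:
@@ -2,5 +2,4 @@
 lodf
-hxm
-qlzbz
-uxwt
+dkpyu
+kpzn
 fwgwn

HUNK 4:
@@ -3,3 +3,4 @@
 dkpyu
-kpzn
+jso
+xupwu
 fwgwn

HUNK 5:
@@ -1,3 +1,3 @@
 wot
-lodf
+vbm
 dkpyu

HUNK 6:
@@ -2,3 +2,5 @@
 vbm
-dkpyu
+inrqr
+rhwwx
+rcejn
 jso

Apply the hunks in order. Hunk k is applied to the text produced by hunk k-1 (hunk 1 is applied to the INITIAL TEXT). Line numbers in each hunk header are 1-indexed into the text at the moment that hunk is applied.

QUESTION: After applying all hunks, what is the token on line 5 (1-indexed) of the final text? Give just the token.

Hunk 1: at line 1 remove [cpy,txl] add [kpnu,blrfq] -> 6 lines: wot lodf kpnu blrfq uxwt fwgwn
Hunk 2: at line 1 remove [kpnu,blrfq] add [hxm,qlzbz] -> 6 lines: wot lodf hxm qlzbz uxwt fwgwn
Hunk 3: at line 2 remove [hxm,qlzbz,uxwt] add [dkpyu,kpzn] -> 5 lines: wot lodf dkpyu kpzn fwgwn
Hunk 4: at line 3 remove [kpzn] add [jso,xupwu] -> 6 lines: wot lodf dkpyu jso xupwu fwgwn
Hunk 5: at line 1 remove [lodf] add [vbm] -> 6 lines: wot vbm dkpyu jso xupwu fwgwn
Hunk 6: at line 2 remove [dkpyu] add [inrqr,rhwwx,rcejn] -> 8 lines: wot vbm inrqr rhwwx rcejn jso xupwu fwgwn
Final line 5: rcejn

Answer: rcejn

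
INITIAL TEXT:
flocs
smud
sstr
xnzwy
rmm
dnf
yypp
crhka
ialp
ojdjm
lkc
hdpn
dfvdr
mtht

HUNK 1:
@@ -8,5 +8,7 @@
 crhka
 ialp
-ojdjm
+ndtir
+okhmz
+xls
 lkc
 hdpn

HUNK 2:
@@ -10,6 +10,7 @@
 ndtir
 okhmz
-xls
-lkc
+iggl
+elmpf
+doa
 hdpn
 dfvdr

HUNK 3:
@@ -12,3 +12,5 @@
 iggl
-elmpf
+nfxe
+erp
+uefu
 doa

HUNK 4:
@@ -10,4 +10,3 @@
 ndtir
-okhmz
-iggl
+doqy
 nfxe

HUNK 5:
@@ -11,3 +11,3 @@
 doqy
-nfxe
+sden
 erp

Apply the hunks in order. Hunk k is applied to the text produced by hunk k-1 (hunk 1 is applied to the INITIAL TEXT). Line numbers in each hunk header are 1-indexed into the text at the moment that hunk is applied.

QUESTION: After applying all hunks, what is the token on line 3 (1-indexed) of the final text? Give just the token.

Answer: sstr

Derivation:
Hunk 1: at line 8 remove [ojdjm] add [ndtir,okhmz,xls] -> 16 lines: flocs smud sstr xnzwy rmm dnf yypp crhka ialp ndtir okhmz xls lkc hdpn dfvdr mtht
Hunk 2: at line 10 remove [xls,lkc] add [iggl,elmpf,doa] -> 17 lines: flocs smud sstr xnzwy rmm dnf yypp crhka ialp ndtir okhmz iggl elmpf doa hdpn dfvdr mtht
Hunk 3: at line 12 remove [elmpf] add [nfxe,erp,uefu] -> 19 lines: flocs smud sstr xnzwy rmm dnf yypp crhka ialp ndtir okhmz iggl nfxe erp uefu doa hdpn dfvdr mtht
Hunk 4: at line 10 remove [okhmz,iggl] add [doqy] -> 18 lines: flocs smud sstr xnzwy rmm dnf yypp crhka ialp ndtir doqy nfxe erp uefu doa hdpn dfvdr mtht
Hunk 5: at line 11 remove [nfxe] add [sden] -> 18 lines: flocs smud sstr xnzwy rmm dnf yypp crhka ialp ndtir doqy sden erp uefu doa hdpn dfvdr mtht
Final line 3: sstr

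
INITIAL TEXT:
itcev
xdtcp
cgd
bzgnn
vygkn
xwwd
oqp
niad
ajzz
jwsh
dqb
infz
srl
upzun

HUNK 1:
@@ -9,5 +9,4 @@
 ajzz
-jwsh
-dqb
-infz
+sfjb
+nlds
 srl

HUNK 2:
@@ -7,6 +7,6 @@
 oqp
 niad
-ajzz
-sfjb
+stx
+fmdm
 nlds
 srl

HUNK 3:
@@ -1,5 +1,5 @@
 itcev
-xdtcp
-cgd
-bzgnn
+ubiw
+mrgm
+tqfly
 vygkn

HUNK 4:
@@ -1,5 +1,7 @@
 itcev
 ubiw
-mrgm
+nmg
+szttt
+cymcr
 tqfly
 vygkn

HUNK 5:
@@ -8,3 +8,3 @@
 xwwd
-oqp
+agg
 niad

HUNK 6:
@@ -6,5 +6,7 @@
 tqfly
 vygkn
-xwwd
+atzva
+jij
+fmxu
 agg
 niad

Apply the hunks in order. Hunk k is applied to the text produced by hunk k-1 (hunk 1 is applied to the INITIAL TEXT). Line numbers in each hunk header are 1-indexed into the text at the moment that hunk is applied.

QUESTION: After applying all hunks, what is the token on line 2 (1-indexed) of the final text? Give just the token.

Answer: ubiw

Derivation:
Hunk 1: at line 9 remove [jwsh,dqb,infz] add [sfjb,nlds] -> 13 lines: itcev xdtcp cgd bzgnn vygkn xwwd oqp niad ajzz sfjb nlds srl upzun
Hunk 2: at line 7 remove [ajzz,sfjb] add [stx,fmdm] -> 13 lines: itcev xdtcp cgd bzgnn vygkn xwwd oqp niad stx fmdm nlds srl upzun
Hunk 3: at line 1 remove [xdtcp,cgd,bzgnn] add [ubiw,mrgm,tqfly] -> 13 lines: itcev ubiw mrgm tqfly vygkn xwwd oqp niad stx fmdm nlds srl upzun
Hunk 4: at line 1 remove [mrgm] add [nmg,szttt,cymcr] -> 15 lines: itcev ubiw nmg szttt cymcr tqfly vygkn xwwd oqp niad stx fmdm nlds srl upzun
Hunk 5: at line 8 remove [oqp] add [agg] -> 15 lines: itcev ubiw nmg szttt cymcr tqfly vygkn xwwd agg niad stx fmdm nlds srl upzun
Hunk 6: at line 6 remove [xwwd] add [atzva,jij,fmxu] -> 17 lines: itcev ubiw nmg szttt cymcr tqfly vygkn atzva jij fmxu agg niad stx fmdm nlds srl upzun
Final line 2: ubiw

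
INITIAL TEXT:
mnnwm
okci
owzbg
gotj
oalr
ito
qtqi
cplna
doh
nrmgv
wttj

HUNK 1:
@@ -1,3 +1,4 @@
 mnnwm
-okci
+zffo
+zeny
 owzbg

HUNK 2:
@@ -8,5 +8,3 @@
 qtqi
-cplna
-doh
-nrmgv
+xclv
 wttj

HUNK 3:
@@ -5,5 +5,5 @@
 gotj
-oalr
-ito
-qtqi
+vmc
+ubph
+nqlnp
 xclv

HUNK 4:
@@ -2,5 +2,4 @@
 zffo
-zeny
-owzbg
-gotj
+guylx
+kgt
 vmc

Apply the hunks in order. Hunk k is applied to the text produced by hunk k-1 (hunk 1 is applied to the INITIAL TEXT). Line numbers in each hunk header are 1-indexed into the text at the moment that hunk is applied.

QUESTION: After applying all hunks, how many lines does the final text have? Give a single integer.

Hunk 1: at line 1 remove [okci] add [zffo,zeny] -> 12 lines: mnnwm zffo zeny owzbg gotj oalr ito qtqi cplna doh nrmgv wttj
Hunk 2: at line 8 remove [cplna,doh,nrmgv] add [xclv] -> 10 lines: mnnwm zffo zeny owzbg gotj oalr ito qtqi xclv wttj
Hunk 3: at line 5 remove [oalr,ito,qtqi] add [vmc,ubph,nqlnp] -> 10 lines: mnnwm zffo zeny owzbg gotj vmc ubph nqlnp xclv wttj
Hunk 4: at line 2 remove [zeny,owzbg,gotj] add [guylx,kgt] -> 9 lines: mnnwm zffo guylx kgt vmc ubph nqlnp xclv wttj
Final line count: 9

Answer: 9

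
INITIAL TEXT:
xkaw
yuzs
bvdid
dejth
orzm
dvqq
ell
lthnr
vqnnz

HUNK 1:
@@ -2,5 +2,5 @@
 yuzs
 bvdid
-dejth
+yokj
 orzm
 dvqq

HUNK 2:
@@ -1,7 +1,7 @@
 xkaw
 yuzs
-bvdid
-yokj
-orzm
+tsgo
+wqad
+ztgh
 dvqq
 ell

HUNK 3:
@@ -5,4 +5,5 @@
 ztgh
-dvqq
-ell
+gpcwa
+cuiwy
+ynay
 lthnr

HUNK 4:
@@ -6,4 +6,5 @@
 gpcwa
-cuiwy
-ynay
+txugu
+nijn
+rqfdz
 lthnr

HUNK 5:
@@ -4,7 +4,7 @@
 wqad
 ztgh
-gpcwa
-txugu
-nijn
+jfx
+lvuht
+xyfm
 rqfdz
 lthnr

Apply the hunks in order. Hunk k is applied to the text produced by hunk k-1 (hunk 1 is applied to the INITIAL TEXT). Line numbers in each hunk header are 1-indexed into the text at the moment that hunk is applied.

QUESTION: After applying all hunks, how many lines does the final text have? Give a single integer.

Answer: 11

Derivation:
Hunk 1: at line 2 remove [dejth] add [yokj] -> 9 lines: xkaw yuzs bvdid yokj orzm dvqq ell lthnr vqnnz
Hunk 2: at line 1 remove [bvdid,yokj,orzm] add [tsgo,wqad,ztgh] -> 9 lines: xkaw yuzs tsgo wqad ztgh dvqq ell lthnr vqnnz
Hunk 3: at line 5 remove [dvqq,ell] add [gpcwa,cuiwy,ynay] -> 10 lines: xkaw yuzs tsgo wqad ztgh gpcwa cuiwy ynay lthnr vqnnz
Hunk 4: at line 6 remove [cuiwy,ynay] add [txugu,nijn,rqfdz] -> 11 lines: xkaw yuzs tsgo wqad ztgh gpcwa txugu nijn rqfdz lthnr vqnnz
Hunk 5: at line 4 remove [gpcwa,txugu,nijn] add [jfx,lvuht,xyfm] -> 11 lines: xkaw yuzs tsgo wqad ztgh jfx lvuht xyfm rqfdz lthnr vqnnz
Final line count: 11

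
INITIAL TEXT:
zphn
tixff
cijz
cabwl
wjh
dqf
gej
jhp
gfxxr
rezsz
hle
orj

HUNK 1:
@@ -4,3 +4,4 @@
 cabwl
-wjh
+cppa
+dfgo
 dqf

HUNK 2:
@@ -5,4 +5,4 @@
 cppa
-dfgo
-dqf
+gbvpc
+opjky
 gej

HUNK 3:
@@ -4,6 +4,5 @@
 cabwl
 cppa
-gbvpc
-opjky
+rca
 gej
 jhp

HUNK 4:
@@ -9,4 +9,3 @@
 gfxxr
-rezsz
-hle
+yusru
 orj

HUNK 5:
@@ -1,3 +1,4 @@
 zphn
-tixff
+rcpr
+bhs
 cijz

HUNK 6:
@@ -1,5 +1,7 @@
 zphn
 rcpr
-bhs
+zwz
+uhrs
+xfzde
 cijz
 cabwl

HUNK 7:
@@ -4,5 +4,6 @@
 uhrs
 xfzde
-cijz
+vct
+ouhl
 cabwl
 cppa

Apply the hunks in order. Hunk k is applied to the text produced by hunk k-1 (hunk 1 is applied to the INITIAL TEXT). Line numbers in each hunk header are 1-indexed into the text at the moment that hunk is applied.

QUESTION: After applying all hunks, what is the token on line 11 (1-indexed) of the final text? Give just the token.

Answer: gej

Derivation:
Hunk 1: at line 4 remove [wjh] add [cppa,dfgo] -> 13 lines: zphn tixff cijz cabwl cppa dfgo dqf gej jhp gfxxr rezsz hle orj
Hunk 2: at line 5 remove [dfgo,dqf] add [gbvpc,opjky] -> 13 lines: zphn tixff cijz cabwl cppa gbvpc opjky gej jhp gfxxr rezsz hle orj
Hunk 3: at line 4 remove [gbvpc,opjky] add [rca] -> 12 lines: zphn tixff cijz cabwl cppa rca gej jhp gfxxr rezsz hle orj
Hunk 4: at line 9 remove [rezsz,hle] add [yusru] -> 11 lines: zphn tixff cijz cabwl cppa rca gej jhp gfxxr yusru orj
Hunk 5: at line 1 remove [tixff] add [rcpr,bhs] -> 12 lines: zphn rcpr bhs cijz cabwl cppa rca gej jhp gfxxr yusru orj
Hunk 6: at line 1 remove [bhs] add [zwz,uhrs,xfzde] -> 14 lines: zphn rcpr zwz uhrs xfzde cijz cabwl cppa rca gej jhp gfxxr yusru orj
Hunk 7: at line 4 remove [cijz] add [vct,ouhl] -> 15 lines: zphn rcpr zwz uhrs xfzde vct ouhl cabwl cppa rca gej jhp gfxxr yusru orj
Final line 11: gej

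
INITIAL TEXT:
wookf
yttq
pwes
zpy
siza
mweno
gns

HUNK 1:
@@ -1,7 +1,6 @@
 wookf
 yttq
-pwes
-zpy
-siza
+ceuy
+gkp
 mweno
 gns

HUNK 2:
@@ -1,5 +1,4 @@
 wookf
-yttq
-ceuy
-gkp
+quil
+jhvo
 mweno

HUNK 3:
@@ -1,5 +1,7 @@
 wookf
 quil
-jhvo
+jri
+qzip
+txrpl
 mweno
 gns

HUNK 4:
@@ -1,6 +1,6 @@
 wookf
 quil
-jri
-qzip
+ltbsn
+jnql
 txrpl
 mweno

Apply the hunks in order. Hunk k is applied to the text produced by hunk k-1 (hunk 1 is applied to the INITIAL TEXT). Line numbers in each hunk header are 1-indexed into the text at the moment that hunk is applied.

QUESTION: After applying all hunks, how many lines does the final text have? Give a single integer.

Hunk 1: at line 1 remove [pwes,zpy,siza] add [ceuy,gkp] -> 6 lines: wookf yttq ceuy gkp mweno gns
Hunk 2: at line 1 remove [yttq,ceuy,gkp] add [quil,jhvo] -> 5 lines: wookf quil jhvo mweno gns
Hunk 3: at line 1 remove [jhvo] add [jri,qzip,txrpl] -> 7 lines: wookf quil jri qzip txrpl mweno gns
Hunk 4: at line 1 remove [jri,qzip] add [ltbsn,jnql] -> 7 lines: wookf quil ltbsn jnql txrpl mweno gns
Final line count: 7

Answer: 7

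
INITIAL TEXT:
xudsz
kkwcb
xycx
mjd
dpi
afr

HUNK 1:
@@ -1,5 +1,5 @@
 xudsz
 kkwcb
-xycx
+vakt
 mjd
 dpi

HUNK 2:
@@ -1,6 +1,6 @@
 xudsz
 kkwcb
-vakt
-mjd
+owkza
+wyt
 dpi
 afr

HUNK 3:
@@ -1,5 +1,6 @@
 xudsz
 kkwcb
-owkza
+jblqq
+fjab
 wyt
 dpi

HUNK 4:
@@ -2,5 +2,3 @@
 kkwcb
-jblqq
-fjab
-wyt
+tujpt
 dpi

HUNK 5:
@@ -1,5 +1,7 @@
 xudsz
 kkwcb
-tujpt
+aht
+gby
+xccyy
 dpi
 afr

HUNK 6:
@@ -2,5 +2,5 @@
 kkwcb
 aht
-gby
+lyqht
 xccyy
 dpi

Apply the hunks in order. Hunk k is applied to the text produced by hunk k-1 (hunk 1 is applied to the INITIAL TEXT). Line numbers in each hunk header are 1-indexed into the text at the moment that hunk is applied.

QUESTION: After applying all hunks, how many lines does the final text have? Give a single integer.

Hunk 1: at line 1 remove [xycx] add [vakt] -> 6 lines: xudsz kkwcb vakt mjd dpi afr
Hunk 2: at line 1 remove [vakt,mjd] add [owkza,wyt] -> 6 lines: xudsz kkwcb owkza wyt dpi afr
Hunk 3: at line 1 remove [owkza] add [jblqq,fjab] -> 7 lines: xudsz kkwcb jblqq fjab wyt dpi afr
Hunk 4: at line 2 remove [jblqq,fjab,wyt] add [tujpt] -> 5 lines: xudsz kkwcb tujpt dpi afr
Hunk 5: at line 1 remove [tujpt] add [aht,gby,xccyy] -> 7 lines: xudsz kkwcb aht gby xccyy dpi afr
Hunk 6: at line 2 remove [gby] add [lyqht] -> 7 lines: xudsz kkwcb aht lyqht xccyy dpi afr
Final line count: 7

Answer: 7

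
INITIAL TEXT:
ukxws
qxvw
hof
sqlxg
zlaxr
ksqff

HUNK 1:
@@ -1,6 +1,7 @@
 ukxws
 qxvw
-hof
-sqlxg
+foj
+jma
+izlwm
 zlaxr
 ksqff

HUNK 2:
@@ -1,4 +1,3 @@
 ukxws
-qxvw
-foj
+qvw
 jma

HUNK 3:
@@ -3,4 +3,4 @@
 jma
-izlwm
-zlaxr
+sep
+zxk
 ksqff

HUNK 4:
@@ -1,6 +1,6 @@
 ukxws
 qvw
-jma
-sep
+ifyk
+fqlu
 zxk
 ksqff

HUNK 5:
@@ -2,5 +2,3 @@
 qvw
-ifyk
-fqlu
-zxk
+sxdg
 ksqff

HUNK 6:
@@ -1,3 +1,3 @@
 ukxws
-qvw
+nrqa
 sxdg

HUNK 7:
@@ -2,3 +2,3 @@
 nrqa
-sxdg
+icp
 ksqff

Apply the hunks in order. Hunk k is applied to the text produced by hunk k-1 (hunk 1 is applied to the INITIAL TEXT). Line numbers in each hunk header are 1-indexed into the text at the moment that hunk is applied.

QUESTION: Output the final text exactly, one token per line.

Answer: ukxws
nrqa
icp
ksqff

Derivation:
Hunk 1: at line 1 remove [hof,sqlxg] add [foj,jma,izlwm] -> 7 lines: ukxws qxvw foj jma izlwm zlaxr ksqff
Hunk 2: at line 1 remove [qxvw,foj] add [qvw] -> 6 lines: ukxws qvw jma izlwm zlaxr ksqff
Hunk 3: at line 3 remove [izlwm,zlaxr] add [sep,zxk] -> 6 lines: ukxws qvw jma sep zxk ksqff
Hunk 4: at line 1 remove [jma,sep] add [ifyk,fqlu] -> 6 lines: ukxws qvw ifyk fqlu zxk ksqff
Hunk 5: at line 2 remove [ifyk,fqlu,zxk] add [sxdg] -> 4 lines: ukxws qvw sxdg ksqff
Hunk 6: at line 1 remove [qvw] add [nrqa] -> 4 lines: ukxws nrqa sxdg ksqff
Hunk 7: at line 2 remove [sxdg] add [icp] -> 4 lines: ukxws nrqa icp ksqff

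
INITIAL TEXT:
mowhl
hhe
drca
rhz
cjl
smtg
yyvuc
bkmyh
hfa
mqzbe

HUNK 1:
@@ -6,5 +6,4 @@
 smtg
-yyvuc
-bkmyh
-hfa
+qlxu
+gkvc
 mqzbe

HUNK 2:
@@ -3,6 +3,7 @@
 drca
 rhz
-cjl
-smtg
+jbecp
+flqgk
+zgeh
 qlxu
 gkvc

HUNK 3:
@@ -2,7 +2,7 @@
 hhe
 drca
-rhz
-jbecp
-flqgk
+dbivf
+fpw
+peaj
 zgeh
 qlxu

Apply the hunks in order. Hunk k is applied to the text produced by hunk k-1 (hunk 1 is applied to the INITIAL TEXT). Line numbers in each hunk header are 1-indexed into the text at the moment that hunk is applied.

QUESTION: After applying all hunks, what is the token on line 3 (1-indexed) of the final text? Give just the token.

Answer: drca

Derivation:
Hunk 1: at line 6 remove [yyvuc,bkmyh,hfa] add [qlxu,gkvc] -> 9 lines: mowhl hhe drca rhz cjl smtg qlxu gkvc mqzbe
Hunk 2: at line 3 remove [cjl,smtg] add [jbecp,flqgk,zgeh] -> 10 lines: mowhl hhe drca rhz jbecp flqgk zgeh qlxu gkvc mqzbe
Hunk 3: at line 2 remove [rhz,jbecp,flqgk] add [dbivf,fpw,peaj] -> 10 lines: mowhl hhe drca dbivf fpw peaj zgeh qlxu gkvc mqzbe
Final line 3: drca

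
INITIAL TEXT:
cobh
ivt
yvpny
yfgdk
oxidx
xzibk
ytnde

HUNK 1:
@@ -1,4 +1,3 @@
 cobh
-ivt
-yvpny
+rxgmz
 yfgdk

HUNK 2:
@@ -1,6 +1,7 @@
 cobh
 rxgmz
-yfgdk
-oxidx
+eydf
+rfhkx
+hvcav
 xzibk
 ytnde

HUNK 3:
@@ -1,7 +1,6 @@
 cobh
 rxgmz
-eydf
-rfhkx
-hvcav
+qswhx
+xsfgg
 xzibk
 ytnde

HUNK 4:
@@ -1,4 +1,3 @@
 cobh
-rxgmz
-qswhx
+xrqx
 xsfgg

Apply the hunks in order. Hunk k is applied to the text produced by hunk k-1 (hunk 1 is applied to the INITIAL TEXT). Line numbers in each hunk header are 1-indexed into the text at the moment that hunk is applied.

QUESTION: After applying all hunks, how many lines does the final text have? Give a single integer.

Hunk 1: at line 1 remove [ivt,yvpny] add [rxgmz] -> 6 lines: cobh rxgmz yfgdk oxidx xzibk ytnde
Hunk 2: at line 1 remove [yfgdk,oxidx] add [eydf,rfhkx,hvcav] -> 7 lines: cobh rxgmz eydf rfhkx hvcav xzibk ytnde
Hunk 3: at line 1 remove [eydf,rfhkx,hvcav] add [qswhx,xsfgg] -> 6 lines: cobh rxgmz qswhx xsfgg xzibk ytnde
Hunk 4: at line 1 remove [rxgmz,qswhx] add [xrqx] -> 5 lines: cobh xrqx xsfgg xzibk ytnde
Final line count: 5

Answer: 5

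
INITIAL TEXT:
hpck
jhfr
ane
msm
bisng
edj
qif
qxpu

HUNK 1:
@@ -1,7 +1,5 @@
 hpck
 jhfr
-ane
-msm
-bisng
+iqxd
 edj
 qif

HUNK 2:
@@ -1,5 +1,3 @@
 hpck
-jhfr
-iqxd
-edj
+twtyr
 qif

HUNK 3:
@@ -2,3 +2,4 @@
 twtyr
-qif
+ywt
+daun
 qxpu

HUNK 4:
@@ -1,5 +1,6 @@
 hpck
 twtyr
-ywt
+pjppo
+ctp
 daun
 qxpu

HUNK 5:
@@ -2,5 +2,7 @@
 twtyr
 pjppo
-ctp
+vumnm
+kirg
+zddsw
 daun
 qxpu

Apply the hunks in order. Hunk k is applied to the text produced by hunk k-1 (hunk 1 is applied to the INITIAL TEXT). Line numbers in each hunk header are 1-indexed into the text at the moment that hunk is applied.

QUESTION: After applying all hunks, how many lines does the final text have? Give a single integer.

Answer: 8

Derivation:
Hunk 1: at line 1 remove [ane,msm,bisng] add [iqxd] -> 6 lines: hpck jhfr iqxd edj qif qxpu
Hunk 2: at line 1 remove [jhfr,iqxd,edj] add [twtyr] -> 4 lines: hpck twtyr qif qxpu
Hunk 3: at line 2 remove [qif] add [ywt,daun] -> 5 lines: hpck twtyr ywt daun qxpu
Hunk 4: at line 1 remove [ywt] add [pjppo,ctp] -> 6 lines: hpck twtyr pjppo ctp daun qxpu
Hunk 5: at line 2 remove [ctp] add [vumnm,kirg,zddsw] -> 8 lines: hpck twtyr pjppo vumnm kirg zddsw daun qxpu
Final line count: 8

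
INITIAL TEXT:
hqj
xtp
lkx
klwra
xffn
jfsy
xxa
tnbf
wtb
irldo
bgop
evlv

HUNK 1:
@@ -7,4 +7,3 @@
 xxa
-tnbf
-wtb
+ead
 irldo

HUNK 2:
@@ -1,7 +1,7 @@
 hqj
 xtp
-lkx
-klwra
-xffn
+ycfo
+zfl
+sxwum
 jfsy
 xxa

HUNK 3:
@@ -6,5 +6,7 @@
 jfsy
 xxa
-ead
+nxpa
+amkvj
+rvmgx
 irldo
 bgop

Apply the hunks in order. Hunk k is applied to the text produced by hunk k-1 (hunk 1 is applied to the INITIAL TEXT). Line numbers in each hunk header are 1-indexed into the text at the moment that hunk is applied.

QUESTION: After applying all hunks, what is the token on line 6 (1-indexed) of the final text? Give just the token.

Answer: jfsy

Derivation:
Hunk 1: at line 7 remove [tnbf,wtb] add [ead] -> 11 lines: hqj xtp lkx klwra xffn jfsy xxa ead irldo bgop evlv
Hunk 2: at line 1 remove [lkx,klwra,xffn] add [ycfo,zfl,sxwum] -> 11 lines: hqj xtp ycfo zfl sxwum jfsy xxa ead irldo bgop evlv
Hunk 3: at line 6 remove [ead] add [nxpa,amkvj,rvmgx] -> 13 lines: hqj xtp ycfo zfl sxwum jfsy xxa nxpa amkvj rvmgx irldo bgop evlv
Final line 6: jfsy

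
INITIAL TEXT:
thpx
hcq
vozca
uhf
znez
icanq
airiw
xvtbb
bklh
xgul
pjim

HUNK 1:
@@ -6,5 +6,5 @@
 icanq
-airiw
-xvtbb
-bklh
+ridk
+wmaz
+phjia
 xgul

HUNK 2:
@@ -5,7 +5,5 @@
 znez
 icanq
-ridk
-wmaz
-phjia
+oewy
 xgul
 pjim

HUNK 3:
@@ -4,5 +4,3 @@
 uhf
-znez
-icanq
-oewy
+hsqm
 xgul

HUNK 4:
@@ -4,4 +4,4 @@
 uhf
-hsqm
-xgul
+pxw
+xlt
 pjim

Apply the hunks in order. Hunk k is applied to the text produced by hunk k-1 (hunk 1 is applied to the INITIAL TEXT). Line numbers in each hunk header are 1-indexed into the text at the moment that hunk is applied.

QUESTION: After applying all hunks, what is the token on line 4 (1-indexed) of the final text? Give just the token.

Answer: uhf

Derivation:
Hunk 1: at line 6 remove [airiw,xvtbb,bklh] add [ridk,wmaz,phjia] -> 11 lines: thpx hcq vozca uhf znez icanq ridk wmaz phjia xgul pjim
Hunk 2: at line 5 remove [ridk,wmaz,phjia] add [oewy] -> 9 lines: thpx hcq vozca uhf znez icanq oewy xgul pjim
Hunk 3: at line 4 remove [znez,icanq,oewy] add [hsqm] -> 7 lines: thpx hcq vozca uhf hsqm xgul pjim
Hunk 4: at line 4 remove [hsqm,xgul] add [pxw,xlt] -> 7 lines: thpx hcq vozca uhf pxw xlt pjim
Final line 4: uhf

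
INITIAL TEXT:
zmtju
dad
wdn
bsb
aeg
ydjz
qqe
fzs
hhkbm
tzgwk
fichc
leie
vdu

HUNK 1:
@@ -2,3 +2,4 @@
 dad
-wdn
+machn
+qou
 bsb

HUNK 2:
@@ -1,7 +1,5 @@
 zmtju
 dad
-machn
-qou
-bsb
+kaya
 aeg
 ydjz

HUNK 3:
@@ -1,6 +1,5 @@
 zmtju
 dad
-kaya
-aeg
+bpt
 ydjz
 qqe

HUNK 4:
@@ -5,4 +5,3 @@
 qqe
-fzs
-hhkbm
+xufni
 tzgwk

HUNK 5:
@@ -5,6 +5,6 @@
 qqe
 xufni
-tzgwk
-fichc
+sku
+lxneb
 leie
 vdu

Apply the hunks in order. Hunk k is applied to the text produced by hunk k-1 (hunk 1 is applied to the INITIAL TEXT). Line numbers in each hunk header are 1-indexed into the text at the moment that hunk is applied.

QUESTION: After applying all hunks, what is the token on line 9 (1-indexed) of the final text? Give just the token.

Answer: leie

Derivation:
Hunk 1: at line 2 remove [wdn] add [machn,qou] -> 14 lines: zmtju dad machn qou bsb aeg ydjz qqe fzs hhkbm tzgwk fichc leie vdu
Hunk 2: at line 1 remove [machn,qou,bsb] add [kaya] -> 12 lines: zmtju dad kaya aeg ydjz qqe fzs hhkbm tzgwk fichc leie vdu
Hunk 3: at line 1 remove [kaya,aeg] add [bpt] -> 11 lines: zmtju dad bpt ydjz qqe fzs hhkbm tzgwk fichc leie vdu
Hunk 4: at line 5 remove [fzs,hhkbm] add [xufni] -> 10 lines: zmtju dad bpt ydjz qqe xufni tzgwk fichc leie vdu
Hunk 5: at line 5 remove [tzgwk,fichc] add [sku,lxneb] -> 10 lines: zmtju dad bpt ydjz qqe xufni sku lxneb leie vdu
Final line 9: leie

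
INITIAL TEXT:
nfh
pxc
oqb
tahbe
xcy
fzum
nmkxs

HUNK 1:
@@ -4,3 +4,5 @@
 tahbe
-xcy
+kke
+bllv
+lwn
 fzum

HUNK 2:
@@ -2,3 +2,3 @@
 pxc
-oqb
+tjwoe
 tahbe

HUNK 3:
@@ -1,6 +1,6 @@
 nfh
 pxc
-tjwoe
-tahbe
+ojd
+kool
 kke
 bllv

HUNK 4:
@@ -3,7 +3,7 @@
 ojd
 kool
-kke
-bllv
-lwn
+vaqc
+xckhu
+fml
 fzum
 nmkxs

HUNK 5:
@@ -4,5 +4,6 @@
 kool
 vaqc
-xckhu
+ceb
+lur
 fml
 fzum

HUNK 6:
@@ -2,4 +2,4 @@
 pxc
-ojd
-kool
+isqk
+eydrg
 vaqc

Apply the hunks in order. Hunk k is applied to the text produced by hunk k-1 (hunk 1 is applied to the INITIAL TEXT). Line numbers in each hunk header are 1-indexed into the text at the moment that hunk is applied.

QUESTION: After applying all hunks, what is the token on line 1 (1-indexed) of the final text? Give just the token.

Hunk 1: at line 4 remove [xcy] add [kke,bllv,lwn] -> 9 lines: nfh pxc oqb tahbe kke bllv lwn fzum nmkxs
Hunk 2: at line 2 remove [oqb] add [tjwoe] -> 9 lines: nfh pxc tjwoe tahbe kke bllv lwn fzum nmkxs
Hunk 3: at line 1 remove [tjwoe,tahbe] add [ojd,kool] -> 9 lines: nfh pxc ojd kool kke bllv lwn fzum nmkxs
Hunk 4: at line 3 remove [kke,bllv,lwn] add [vaqc,xckhu,fml] -> 9 lines: nfh pxc ojd kool vaqc xckhu fml fzum nmkxs
Hunk 5: at line 4 remove [xckhu] add [ceb,lur] -> 10 lines: nfh pxc ojd kool vaqc ceb lur fml fzum nmkxs
Hunk 6: at line 2 remove [ojd,kool] add [isqk,eydrg] -> 10 lines: nfh pxc isqk eydrg vaqc ceb lur fml fzum nmkxs
Final line 1: nfh

Answer: nfh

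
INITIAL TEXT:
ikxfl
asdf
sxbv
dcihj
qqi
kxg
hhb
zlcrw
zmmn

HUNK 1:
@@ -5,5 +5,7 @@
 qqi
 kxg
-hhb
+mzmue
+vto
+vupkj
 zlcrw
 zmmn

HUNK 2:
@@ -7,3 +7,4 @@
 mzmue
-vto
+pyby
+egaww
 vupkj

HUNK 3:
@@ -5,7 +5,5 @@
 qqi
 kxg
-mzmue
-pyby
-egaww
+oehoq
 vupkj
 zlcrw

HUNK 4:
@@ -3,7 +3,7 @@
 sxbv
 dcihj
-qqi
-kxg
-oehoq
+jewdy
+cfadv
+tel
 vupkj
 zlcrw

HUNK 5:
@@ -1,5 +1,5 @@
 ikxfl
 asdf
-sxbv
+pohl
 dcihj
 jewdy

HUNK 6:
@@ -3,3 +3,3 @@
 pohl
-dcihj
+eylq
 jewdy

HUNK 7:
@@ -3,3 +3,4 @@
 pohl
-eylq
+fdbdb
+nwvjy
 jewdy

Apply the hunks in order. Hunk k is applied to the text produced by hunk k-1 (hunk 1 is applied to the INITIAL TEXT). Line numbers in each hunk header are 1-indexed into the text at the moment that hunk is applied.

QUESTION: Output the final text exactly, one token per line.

Hunk 1: at line 5 remove [hhb] add [mzmue,vto,vupkj] -> 11 lines: ikxfl asdf sxbv dcihj qqi kxg mzmue vto vupkj zlcrw zmmn
Hunk 2: at line 7 remove [vto] add [pyby,egaww] -> 12 lines: ikxfl asdf sxbv dcihj qqi kxg mzmue pyby egaww vupkj zlcrw zmmn
Hunk 3: at line 5 remove [mzmue,pyby,egaww] add [oehoq] -> 10 lines: ikxfl asdf sxbv dcihj qqi kxg oehoq vupkj zlcrw zmmn
Hunk 4: at line 3 remove [qqi,kxg,oehoq] add [jewdy,cfadv,tel] -> 10 lines: ikxfl asdf sxbv dcihj jewdy cfadv tel vupkj zlcrw zmmn
Hunk 5: at line 1 remove [sxbv] add [pohl] -> 10 lines: ikxfl asdf pohl dcihj jewdy cfadv tel vupkj zlcrw zmmn
Hunk 6: at line 3 remove [dcihj] add [eylq] -> 10 lines: ikxfl asdf pohl eylq jewdy cfadv tel vupkj zlcrw zmmn
Hunk 7: at line 3 remove [eylq] add [fdbdb,nwvjy] -> 11 lines: ikxfl asdf pohl fdbdb nwvjy jewdy cfadv tel vupkj zlcrw zmmn

Answer: ikxfl
asdf
pohl
fdbdb
nwvjy
jewdy
cfadv
tel
vupkj
zlcrw
zmmn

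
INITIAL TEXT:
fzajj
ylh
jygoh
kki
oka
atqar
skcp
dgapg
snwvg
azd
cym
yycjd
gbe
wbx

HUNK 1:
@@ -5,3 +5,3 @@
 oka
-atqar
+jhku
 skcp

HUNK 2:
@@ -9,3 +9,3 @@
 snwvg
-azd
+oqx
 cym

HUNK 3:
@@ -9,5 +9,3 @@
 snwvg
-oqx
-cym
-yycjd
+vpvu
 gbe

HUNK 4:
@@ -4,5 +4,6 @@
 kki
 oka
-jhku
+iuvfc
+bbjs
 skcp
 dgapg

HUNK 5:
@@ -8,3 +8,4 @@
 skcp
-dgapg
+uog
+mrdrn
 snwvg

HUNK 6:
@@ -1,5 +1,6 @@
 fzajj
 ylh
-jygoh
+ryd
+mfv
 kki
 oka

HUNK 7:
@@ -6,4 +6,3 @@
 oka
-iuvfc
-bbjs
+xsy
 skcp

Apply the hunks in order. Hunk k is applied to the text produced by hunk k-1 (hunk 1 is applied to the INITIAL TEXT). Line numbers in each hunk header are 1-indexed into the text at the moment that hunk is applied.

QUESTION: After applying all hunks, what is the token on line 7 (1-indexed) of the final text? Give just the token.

Hunk 1: at line 5 remove [atqar] add [jhku] -> 14 lines: fzajj ylh jygoh kki oka jhku skcp dgapg snwvg azd cym yycjd gbe wbx
Hunk 2: at line 9 remove [azd] add [oqx] -> 14 lines: fzajj ylh jygoh kki oka jhku skcp dgapg snwvg oqx cym yycjd gbe wbx
Hunk 3: at line 9 remove [oqx,cym,yycjd] add [vpvu] -> 12 lines: fzajj ylh jygoh kki oka jhku skcp dgapg snwvg vpvu gbe wbx
Hunk 4: at line 4 remove [jhku] add [iuvfc,bbjs] -> 13 lines: fzajj ylh jygoh kki oka iuvfc bbjs skcp dgapg snwvg vpvu gbe wbx
Hunk 5: at line 8 remove [dgapg] add [uog,mrdrn] -> 14 lines: fzajj ylh jygoh kki oka iuvfc bbjs skcp uog mrdrn snwvg vpvu gbe wbx
Hunk 6: at line 1 remove [jygoh] add [ryd,mfv] -> 15 lines: fzajj ylh ryd mfv kki oka iuvfc bbjs skcp uog mrdrn snwvg vpvu gbe wbx
Hunk 7: at line 6 remove [iuvfc,bbjs] add [xsy] -> 14 lines: fzajj ylh ryd mfv kki oka xsy skcp uog mrdrn snwvg vpvu gbe wbx
Final line 7: xsy

Answer: xsy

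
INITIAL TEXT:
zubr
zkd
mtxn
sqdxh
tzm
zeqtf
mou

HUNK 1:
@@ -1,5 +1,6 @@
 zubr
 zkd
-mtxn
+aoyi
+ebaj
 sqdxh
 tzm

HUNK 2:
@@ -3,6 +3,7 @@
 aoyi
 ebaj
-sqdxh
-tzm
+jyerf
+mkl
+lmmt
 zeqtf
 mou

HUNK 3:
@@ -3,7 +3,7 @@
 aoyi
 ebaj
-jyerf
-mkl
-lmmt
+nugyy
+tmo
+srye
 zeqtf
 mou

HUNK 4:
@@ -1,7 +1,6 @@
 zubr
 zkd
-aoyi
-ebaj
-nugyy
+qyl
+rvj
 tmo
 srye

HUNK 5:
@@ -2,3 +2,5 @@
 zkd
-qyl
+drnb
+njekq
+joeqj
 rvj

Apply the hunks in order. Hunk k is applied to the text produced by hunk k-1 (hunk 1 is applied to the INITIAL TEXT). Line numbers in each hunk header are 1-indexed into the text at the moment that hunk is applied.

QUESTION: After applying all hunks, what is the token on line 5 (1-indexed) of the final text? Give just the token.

Hunk 1: at line 1 remove [mtxn] add [aoyi,ebaj] -> 8 lines: zubr zkd aoyi ebaj sqdxh tzm zeqtf mou
Hunk 2: at line 3 remove [sqdxh,tzm] add [jyerf,mkl,lmmt] -> 9 lines: zubr zkd aoyi ebaj jyerf mkl lmmt zeqtf mou
Hunk 3: at line 3 remove [jyerf,mkl,lmmt] add [nugyy,tmo,srye] -> 9 lines: zubr zkd aoyi ebaj nugyy tmo srye zeqtf mou
Hunk 4: at line 1 remove [aoyi,ebaj,nugyy] add [qyl,rvj] -> 8 lines: zubr zkd qyl rvj tmo srye zeqtf mou
Hunk 5: at line 2 remove [qyl] add [drnb,njekq,joeqj] -> 10 lines: zubr zkd drnb njekq joeqj rvj tmo srye zeqtf mou
Final line 5: joeqj

Answer: joeqj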